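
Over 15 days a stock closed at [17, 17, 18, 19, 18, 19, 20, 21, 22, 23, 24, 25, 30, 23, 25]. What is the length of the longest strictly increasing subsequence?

10

Track the smallest tail for each achievable length (strict):
17 → extends → [17]
17 → already a tail → [17]
18 → extends → [17, 18]
19 → extends → [17, 18, 19]
18 → already a tail → [17, 18, 19]
19 → already a tail → [17, 18, 19]
20 → extends → [17, 18, 19, 20]
21 → extends → [17, 18, 19, 20, 21]
22 → extends → [17, 18, 19, 20, 21, 22]
23 → extends → [17, 18, 19, 20, 21, 22, 23]
24 → extends → [17, 18, 19, 20, 21, 22, 23, 24]
25 → extends → [17, 18, 19, 20, 21, 22, 23, 24, 25]
30 → extends → [17, 18, 19, 20, 21, 22, 23, 24, 25, 30]
23 → already a tail → [17, 18, 19, 20, 21, 22, 23, 24, 25, 30]
25 → already a tail → [17, 18, 19, 20, 21, 22, 23, 24, 25, 30]
Ten tails, so the longest strictly increasing subsequence has length 10 (e.g. 17, 18, 19, 20, 21, 22, 23, 24, 25, 30).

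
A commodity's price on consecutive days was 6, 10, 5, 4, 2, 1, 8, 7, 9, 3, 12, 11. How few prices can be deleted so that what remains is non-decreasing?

Fewest deletions = n − (longest non-decreasing subsequence).
Patience tails:
6 → extends → [6]
10 → extends → [6, 10]
5 → replaces 6 → [5, 10]
4 → replaces 5 → [4, 10]
2 → replaces 4 → [2, 10]
1 → replaces 2 → [1, 10]
8 → replaces 10 → [1, 8]
7 → replaces 8 → [1, 7]
9 → extends → [1, 7, 9]
3 → replaces 7 → [1, 3, 9]
12 → extends → [1, 3, 9, 12]
11 → replaces 12 → [1, 3, 9, 11]
Longest non-decreasing subsequence has length 4, so deletions = 12 − 4 = 8.

8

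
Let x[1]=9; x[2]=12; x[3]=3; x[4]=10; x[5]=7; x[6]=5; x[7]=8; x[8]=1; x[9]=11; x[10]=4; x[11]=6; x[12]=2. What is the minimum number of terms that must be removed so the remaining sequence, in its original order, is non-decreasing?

Fewest deletions = n − (longest non-decreasing subsequence).
Patience tails:
9 → extends → [9]
12 → extends → [9, 12]
3 → replaces 9 → [3, 12]
10 → replaces 12 → [3, 10]
7 → replaces 10 → [3, 7]
5 → replaces 7 → [3, 5]
8 → extends → [3, 5, 8]
1 → replaces 3 → [1, 5, 8]
11 → extends → [1, 5, 8, 11]
4 → replaces 5 → [1, 4, 8, 11]
6 → replaces 8 → [1, 4, 6, 11]
2 → replaces 4 → [1, 2, 6, 11]
Longest non-decreasing subsequence has length 4, so deletions = 12 − 4 = 8.

8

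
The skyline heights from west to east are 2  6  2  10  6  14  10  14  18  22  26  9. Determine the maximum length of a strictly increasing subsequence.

Track the smallest tail for each achievable length (strict):
2 → extends → [2]
6 → extends → [2, 6]
2 → already a tail → [2, 6]
10 → extends → [2, 6, 10]
6 → already a tail → [2, 6, 10]
14 → extends → [2, 6, 10, 14]
10 → already a tail → [2, 6, 10, 14]
14 → already a tail → [2, 6, 10, 14]
18 → extends → [2, 6, 10, 14, 18]
22 → extends → [2, 6, 10, 14, 18, 22]
26 → extends → [2, 6, 10, 14, 18, 22, 26]
9 → replaces 10 → [2, 6, 9, 14, 18, 22, 26]
Seven tails, so the longest strictly increasing subsequence has length 7 (e.g. 2, 6, 10, 14, 18, 22, 26).

7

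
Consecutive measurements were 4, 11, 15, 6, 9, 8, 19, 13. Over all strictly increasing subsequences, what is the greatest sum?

49

Let S[i] be the best sum of a strictly increasing subsequence ending at i:
i:      1  2  3  4  5  6  7  8
a[i]:   4 11 15  6  9  8 19 13
S:      4 15 30 10 19 18 49 32
Maximum is 49 (e.g. 4 + 11 + 15 + 19).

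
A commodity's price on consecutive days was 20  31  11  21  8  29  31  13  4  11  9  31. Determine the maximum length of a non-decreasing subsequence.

5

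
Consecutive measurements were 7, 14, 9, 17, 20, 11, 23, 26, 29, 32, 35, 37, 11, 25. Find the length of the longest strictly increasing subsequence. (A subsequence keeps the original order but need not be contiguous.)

Track the smallest tail for each achievable length (strict):
7 → extends → [7]
14 → extends → [7, 14]
9 → replaces 14 → [7, 9]
17 → extends → [7, 9, 17]
20 → extends → [7, 9, 17, 20]
11 → replaces 17 → [7, 9, 11, 20]
23 → extends → [7, 9, 11, 20, 23]
26 → extends → [7, 9, 11, 20, 23, 26]
29 → extends → [7, 9, 11, 20, 23, 26, 29]
32 → extends → [7, 9, 11, 20, 23, 26, 29, 32]
35 → extends → [7, 9, 11, 20, 23, 26, 29, 32, 35]
37 → extends → [7, 9, 11, 20, 23, 26, 29, 32, 35, 37]
11 → already a tail → [7, 9, 11, 20, 23, 26, 29, 32, 35, 37]
25 → replaces 26 → [7, 9, 11, 20, 23, 25, 29, 32, 35, 37]
Ten tails, so the longest strictly increasing subsequence has length 10 (e.g. 7, 14, 17, 20, 23, 26, 29, 32, 35, 37).

10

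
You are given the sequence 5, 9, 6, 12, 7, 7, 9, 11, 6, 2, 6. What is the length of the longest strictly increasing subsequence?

Track the smallest tail for each achievable length (strict):
5 → extends → [5]
9 → extends → [5, 9]
6 → replaces 9 → [5, 6]
12 → extends → [5, 6, 12]
7 → replaces 12 → [5, 6, 7]
7 → already a tail → [5, 6, 7]
9 → extends → [5, 6, 7, 9]
11 → extends → [5, 6, 7, 9, 11]
6 → already a tail → [5, 6, 7, 9, 11]
2 → replaces 5 → [2, 6, 7, 9, 11]
6 → already a tail → [2, 6, 7, 9, 11]
Five tails, so the longest strictly increasing subsequence has length 5 (e.g. 5, 6, 7, 9, 11).

5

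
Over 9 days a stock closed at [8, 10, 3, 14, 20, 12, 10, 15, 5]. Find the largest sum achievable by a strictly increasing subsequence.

Let S[i] be the best sum of a strictly increasing subsequence ending at i:
i:      1  2  3  4  5  6  7  8  9
a[i]:   8 10  3 14 20 12 10 15  5
S:      8 18  3 32 52 30 18 47  8
Maximum is 52 (e.g. 8 + 10 + 14 + 20).

52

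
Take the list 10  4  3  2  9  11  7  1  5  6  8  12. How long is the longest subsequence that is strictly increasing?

5

Track the smallest tail for each achievable length (strict):
10 → extends → [10]
4 → replaces 10 → [4]
3 → replaces 4 → [3]
2 → replaces 3 → [2]
9 → extends → [2, 9]
11 → extends → [2, 9, 11]
7 → replaces 9 → [2, 7, 11]
1 → replaces 2 → [1, 7, 11]
5 → replaces 7 → [1, 5, 11]
6 → replaces 11 → [1, 5, 6]
8 → extends → [1, 5, 6, 8]
12 → extends → [1, 5, 6, 8, 12]
Five tails, so the longest strictly increasing subsequence has length 5 (e.g. 4, 5, 6, 8, 12).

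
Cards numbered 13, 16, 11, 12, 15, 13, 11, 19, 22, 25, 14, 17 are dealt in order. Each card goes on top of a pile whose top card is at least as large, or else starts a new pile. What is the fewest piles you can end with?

6

Place each on the leftmost legal pile:
13 → new pile 1 (tops now [13])
16 → new pile 2 (tops now [13, 16])
11 → pile 1 (tops now [11, 16])
12 → pile 2 (tops now [11, 12])
15 → new pile 3 (tops now [11, 12, 15])
13 → pile 3 (tops now [11, 12, 13])
11 → pile 1 (tops now [11, 12, 13])
19 → new pile 4 (tops now [11, 12, 13, 19])
22 → new pile 5 (tops now [11, 12, 13, 19, 22])
25 → new pile 6 (tops now [11, 12, 13, 19, 22, 25])
14 → pile 4 (tops now [11, 12, 13, 14, 22, 25])
17 → pile 5 (tops now [11, 12, 13, 14, 17, 25])
Six piles.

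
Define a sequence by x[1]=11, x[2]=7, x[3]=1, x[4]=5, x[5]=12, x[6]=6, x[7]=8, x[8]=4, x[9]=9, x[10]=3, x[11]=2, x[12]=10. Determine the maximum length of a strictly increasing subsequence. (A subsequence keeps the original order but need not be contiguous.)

Let dp[i] be the length of the longest such subsequence ending at index i:
i:      1  2  3  4  5  6  7  8  9 10 11 12
x[i]:  11  7  1  5 12  6  8  4  9  3  2 10
dp:     1  1  1  2  3  3  4  2  5  2  2  6
Maximum dp value is 6.

6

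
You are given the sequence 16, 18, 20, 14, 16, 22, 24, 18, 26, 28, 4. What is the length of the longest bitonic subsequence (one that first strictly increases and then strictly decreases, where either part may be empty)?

inc[i] = longest strictly increasing subsequence ending at i; dec[i] = longest strictly decreasing subsequence starting at i:
i:      1  2  3  4  5  6  7  8  9 10 11
a[i]:  16 18 20 14 16 22 24 18 26 28  4
inc:    1  2  3  1  2  4  5  3  6  7  1
dec:    3  3  3  2  2  3  3  2  2  2  1
Best peak at i=10 (value 28): inc=7, dec=2, length 7+2−1 = 8.

8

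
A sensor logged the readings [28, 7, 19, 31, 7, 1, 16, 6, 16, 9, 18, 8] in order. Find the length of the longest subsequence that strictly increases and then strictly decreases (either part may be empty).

inc[i] = longest strictly increasing subsequence ending at i; dec[i] = longest strictly decreasing subsequence starting at i:
i:      1  2  3  4  5  6  7  8  9 10 11 12
a[i]:  28  7 19 31  7  1 16  6 16  9 18  8
inc:    1  1  2  3  1  1  2  2  3  3  4  3
dec:    5  2  4  4  2  1  3  1  3  2  2  1
Best peak at i=4 (value 31): inc=3, dec=4, length 3+4−1 = 6.

6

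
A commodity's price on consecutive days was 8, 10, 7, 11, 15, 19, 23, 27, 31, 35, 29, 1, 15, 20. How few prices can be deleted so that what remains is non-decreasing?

Fewest deletions = n − (longest non-decreasing subsequence).
Patience tails:
8 → extends → [8]
10 → extends → [8, 10]
7 → replaces 8 → [7, 10]
11 → extends → [7, 10, 11]
15 → extends → [7, 10, 11, 15]
19 → extends → [7, 10, 11, 15, 19]
23 → extends → [7, 10, 11, 15, 19, 23]
27 → extends → [7, 10, 11, 15, 19, 23, 27]
31 → extends → [7, 10, 11, 15, 19, 23, 27, 31]
35 → extends → [7, 10, 11, 15, 19, 23, 27, 31, 35]
29 → replaces 31 → [7, 10, 11, 15, 19, 23, 27, 29, 35]
1 → replaces 7 → [1, 10, 11, 15, 19, 23, 27, 29, 35]
15 → replaces 19 → [1, 10, 11, 15, 15, 23, 27, 29, 35]
20 → replaces 23 → [1, 10, 11, 15, 15, 20, 27, 29, 35]
Longest non-decreasing subsequence has length 9, so deletions = 14 − 9 = 5.

5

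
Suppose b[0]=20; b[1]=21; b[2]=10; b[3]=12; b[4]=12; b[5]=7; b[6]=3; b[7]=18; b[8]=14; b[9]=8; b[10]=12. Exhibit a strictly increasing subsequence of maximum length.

10, 12, 18

Patience tails give the LIS length; then backtrack through the dp parents:
20 → extends → [20]
21 → extends → [20, 21]
10 → replaces 20 → [10, 21]
12 → replaces 21 → [10, 12]
12 → already a tail → [10, 12]
7 → replaces 10 → [7, 12]
3 → replaces 7 → [3, 12]
18 → extends → [3, 12, 18]
14 → replaces 18 → [3, 12, 14]
8 → replaces 12 → [3, 8, 14]
12 → replaces 14 → [3, 8, 12]
Length 3; one witness is 10, 12, 18.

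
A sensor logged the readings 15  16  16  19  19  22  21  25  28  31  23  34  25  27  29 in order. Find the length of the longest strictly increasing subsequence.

8

Let dp[i] be the length of the longest such subsequence ending at index i:
i:      1  2  3  4  5  6  7  8  9 10 11 12 13 14 15
a[i]:  15 16 16 19 19 22 21 25 28 31 23 34 25 27 29
dp:     1  2  2  3  3  4  4  5  6  7  5  8  6  7  8
Maximum dp value is 8.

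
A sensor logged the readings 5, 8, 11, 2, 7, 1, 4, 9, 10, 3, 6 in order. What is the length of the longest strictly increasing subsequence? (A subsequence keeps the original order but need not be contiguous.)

4

Track the smallest tail for each achievable length (strict):
5 → extends → [5]
8 → extends → [5, 8]
11 → extends → [5, 8, 11]
2 → replaces 5 → [2, 8, 11]
7 → replaces 8 → [2, 7, 11]
1 → replaces 2 → [1, 7, 11]
4 → replaces 7 → [1, 4, 11]
9 → replaces 11 → [1, 4, 9]
10 → extends → [1, 4, 9, 10]
3 → replaces 4 → [1, 3, 9, 10]
6 → replaces 9 → [1, 3, 6, 10]
Four tails, so the longest strictly increasing subsequence has length 4 (e.g. 5, 8, 9, 10).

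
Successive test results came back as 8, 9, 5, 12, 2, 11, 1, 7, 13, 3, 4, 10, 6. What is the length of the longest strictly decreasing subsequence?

Let dp[i] be the longest strictly decreasing subsequence ending at i:
i:      1  2  3  4  5  6  7  8  9 10 11 12 13
a[i]:   8  9  5 12  2 11  1  7 13  3  4 10  6
dp:     1  1  2  1  3  2  4  3  1  4  4  3  4
Maximum is 4.

4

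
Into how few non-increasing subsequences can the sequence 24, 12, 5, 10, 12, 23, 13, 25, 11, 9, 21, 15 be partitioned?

Place each on the leftmost legal pile:
24 → new pile 1 (tops now [24])
12 → pile 1 (tops now [12])
5 → pile 1 (tops now [5])
10 → new pile 2 (tops now [5, 10])
12 → new pile 3 (tops now [5, 10, 12])
23 → new pile 4 (tops now [5, 10, 12, 23])
13 → pile 4 (tops now [5, 10, 12, 13])
25 → new pile 5 (tops now [5, 10, 12, 13, 25])
11 → pile 3 (tops now [5, 10, 11, 13, 25])
9 → pile 2 (tops now [5, 9, 11, 13, 25])
21 → pile 5 (tops now [5, 9, 11, 13, 21])
15 → pile 5 (tops now [5, 9, 11, 13, 15])
Five piles.

5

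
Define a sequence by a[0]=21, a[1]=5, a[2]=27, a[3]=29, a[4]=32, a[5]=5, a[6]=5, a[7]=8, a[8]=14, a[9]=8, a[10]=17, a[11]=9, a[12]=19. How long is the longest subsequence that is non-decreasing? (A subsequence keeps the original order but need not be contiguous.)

Track the smallest tail for each achievable length (allowing ties):
21 → extends → [21]
5 → replaces 21 → [5]
27 → extends → [5, 27]
29 → extends → [5, 27, 29]
32 → extends → [5, 27, 29, 32]
5 → replaces 27 → [5, 5, 29, 32]
5 → replaces 29 → [5, 5, 5, 32]
8 → replaces 32 → [5, 5, 5, 8]
14 → extends → [5, 5, 5, 8, 14]
8 → replaces 14 → [5, 5, 5, 8, 8]
17 → extends → [5, 5, 5, 8, 8, 17]
9 → replaces 17 → [5, 5, 5, 8, 8, 9]
19 → extends → [5, 5, 5, 8, 8, 9, 19]
Seven tails, so the longest non-decreasing subsequence has length 7 (e.g. 5, 5, 5, 8, 14, 17, 19).

7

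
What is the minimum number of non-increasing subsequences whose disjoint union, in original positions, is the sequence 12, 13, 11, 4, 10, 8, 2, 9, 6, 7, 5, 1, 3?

3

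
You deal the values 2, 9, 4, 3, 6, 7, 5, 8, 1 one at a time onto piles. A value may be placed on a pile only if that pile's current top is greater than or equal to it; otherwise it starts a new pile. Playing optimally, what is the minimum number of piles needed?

5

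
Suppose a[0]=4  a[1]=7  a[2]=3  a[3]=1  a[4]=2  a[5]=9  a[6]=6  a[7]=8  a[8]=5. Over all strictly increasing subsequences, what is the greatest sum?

Let S[i] be the best sum of a strictly increasing subsequence ending at i:
i:      0  1  2  3  4  5  6  7  8
a[i]:   4  7  3  1  2  9  6  8  5
S:      4 11  3  1  3 20 10 19  9
Maximum is 20 (e.g. 4 + 7 + 9).

20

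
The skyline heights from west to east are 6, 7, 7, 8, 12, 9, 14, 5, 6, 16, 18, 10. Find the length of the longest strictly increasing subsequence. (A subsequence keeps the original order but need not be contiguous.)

7

Let dp[i] be the length of the longest such subsequence ending at index i:
i:      1  2  3  4  5  6  7  8  9 10 11 12
a[i]:   6  7  7  8 12  9 14  5  6 16 18 10
dp:     1  2  2  3  4  4  5  1  2  6  7  5
Maximum dp value is 7.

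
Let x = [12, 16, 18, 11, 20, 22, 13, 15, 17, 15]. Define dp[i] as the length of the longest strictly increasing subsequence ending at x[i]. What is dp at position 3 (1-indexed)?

dp[i] = 1 + max{dp[j] : j<i, x[j]<x[i]} (or 1 if no such j):
i:      1  2  3  4  5  6  7  8  9 10
x[i]:  12 16 18 11 20 22 13 15 17 15
dp:     1  2  3  1  4  5  2  3  4  3
At index 3 the value is 3.

3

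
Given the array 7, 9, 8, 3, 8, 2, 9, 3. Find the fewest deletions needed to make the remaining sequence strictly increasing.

Fewest deletions = n − (longest strictly increasing subsequence).
i:     1 2 3 4 5 6 7 8
a[i]:  7 9 8 3 8 2 9 3
dp:    1 2 2 1 2 1 3 2
max dp = 3, so deletions = 8 − 3 = 5.

5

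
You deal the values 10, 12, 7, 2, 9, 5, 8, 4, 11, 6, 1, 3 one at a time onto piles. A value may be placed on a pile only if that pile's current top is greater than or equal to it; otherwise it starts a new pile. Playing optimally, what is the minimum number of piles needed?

4

Place each on the leftmost legal pile:
10 → new pile 1 (tops now [10])
12 → new pile 2 (tops now [10, 12])
7 → pile 1 (tops now [7, 12])
2 → pile 1 (tops now [2, 12])
9 → pile 2 (tops now [2, 9])
5 → pile 2 (tops now [2, 5])
8 → new pile 3 (tops now [2, 5, 8])
4 → pile 2 (tops now [2, 4, 8])
11 → new pile 4 (tops now [2, 4, 8, 11])
6 → pile 3 (tops now [2, 4, 6, 11])
1 → pile 1 (tops now [1, 4, 6, 11])
3 → pile 2 (tops now [1, 3, 6, 11])
Four piles.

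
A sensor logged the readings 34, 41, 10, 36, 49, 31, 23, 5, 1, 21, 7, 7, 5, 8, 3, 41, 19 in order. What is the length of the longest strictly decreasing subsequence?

8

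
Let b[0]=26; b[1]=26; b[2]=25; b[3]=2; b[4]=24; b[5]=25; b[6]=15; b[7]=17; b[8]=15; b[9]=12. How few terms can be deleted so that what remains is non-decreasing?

Fewest deletions = n − (longest non-decreasing subsequence).
i:      0  1  2  3  4  5  6  7  8  9
b[i]:  26 26 25  2 24 25 15 17 15 12
dp:     1  2  1  1  2  3  2  3  3  2
max dp = 3, so deletions = 10 − 3 = 7.

7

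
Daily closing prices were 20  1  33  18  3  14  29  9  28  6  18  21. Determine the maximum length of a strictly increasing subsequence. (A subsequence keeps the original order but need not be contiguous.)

Track the smallest tail for each achievable length (strict):
20 → extends → [20]
1 → replaces 20 → [1]
33 → extends → [1, 33]
18 → replaces 33 → [1, 18]
3 → replaces 18 → [1, 3]
14 → extends → [1, 3, 14]
29 → extends → [1, 3, 14, 29]
9 → replaces 14 → [1, 3, 9, 29]
28 → replaces 29 → [1, 3, 9, 28]
6 → replaces 9 → [1, 3, 6, 28]
18 → replaces 28 → [1, 3, 6, 18]
21 → extends → [1, 3, 6, 18, 21]
Five tails, so the longest strictly increasing subsequence has length 5 (e.g. 1, 3, 14, 18, 21).

5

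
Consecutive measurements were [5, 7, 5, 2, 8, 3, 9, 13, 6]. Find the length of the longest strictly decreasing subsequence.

Let dp[i] be the longest strictly decreasing subsequence ending at i:
i:      1  2  3  4  5  6  7  8  9
a[i]:   5  7  5  2  8  3  9 13  6
dp:     1  1  2  3  1  3  1  1  2
Maximum is 3.

3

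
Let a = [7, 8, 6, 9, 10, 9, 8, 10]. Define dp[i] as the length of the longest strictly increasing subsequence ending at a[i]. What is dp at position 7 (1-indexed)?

2

dp[i] = 1 + max{dp[j] : j<i, a[j]<a[i]} (or 1 if no such j):
i:      1  2  3  4  5  6  7  8
a[i]:   7  8  6  9 10  9  8 10
dp:     1  2  1  3  4  3  2  4
At index 7 the value is 2.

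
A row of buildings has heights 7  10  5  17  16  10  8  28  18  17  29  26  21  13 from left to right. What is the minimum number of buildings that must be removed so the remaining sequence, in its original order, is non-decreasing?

9

Fewest deletions = n − (longest non-decreasing subsequence).
Patience tails:
7 → extends → [7]
10 → extends → [7, 10]
5 → replaces 7 → [5, 10]
17 → extends → [5, 10, 17]
16 → replaces 17 → [5, 10, 16]
10 → replaces 16 → [5, 10, 10]
8 → replaces 10 → [5, 8, 10]
28 → extends → [5, 8, 10, 28]
18 → replaces 28 → [5, 8, 10, 18]
17 → replaces 18 → [5, 8, 10, 17]
29 → extends → [5, 8, 10, 17, 29]
26 → replaces 29 → [5, 8, 10, 17, 26]
21 → replaces 26 → [5, 8, 10, 17, 21]
13 → replaces 17 → [5, 8, 10, 13, 21]
Longest non-decreasing subsequence has length 5, so deletions = 14 − 5 = 9.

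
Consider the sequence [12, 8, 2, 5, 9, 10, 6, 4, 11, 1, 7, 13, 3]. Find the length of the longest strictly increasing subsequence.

Let dp[i] be the length of the longest such subsequence ending at index i:
i:      1  2  3  4  5  6  7  8  9 10 11 12 13
a[i]:  12  8  2  5  9 10  6  4 11  1  7 13  3
dp:     1  1  1  2  3  4  3  2  5  1  4  6  2
Maximum dp value is 6.

6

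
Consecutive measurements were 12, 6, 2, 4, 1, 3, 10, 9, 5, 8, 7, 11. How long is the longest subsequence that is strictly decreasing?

Negate each value so 'decreasing' becomes 'increasing', then run patience tails on the negated sequence:
-12 → extends → [-12]
-6 → extends → [-12, -6]
-2 → extends → [-12, -6, -2]
-4 → replaces -2 → [-12, -6, -4]
-1 → extends → [-12, -6, -4, -1]
-3 → replaces -1 → [-12, -6, -4, -3]
-10 → replaces -6 → [-12, -10, -4, -3]
-9 → replaces -4 → [-12, -10, -9, -3]
-5 → replaces -3 → [-12, -10, -9, -5]
-8 → replaces -5 → [-12, -10, -9, -8]
-7 → extends → [-12, -10, -9, -8, -7]
-11 → replaces -10 → [-12, -11, -9, -8, -7]
Five tails, so the longest strictly decreasing subsequence of the original has length 5.

5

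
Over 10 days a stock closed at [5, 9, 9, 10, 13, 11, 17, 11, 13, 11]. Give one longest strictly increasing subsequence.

5, 9, 10, 13, 17

Patience tails give the LIS length; then backtrack through the dp parents:
5 → extends → [5]
9 → extends → [5, 9]
9 → already a tail → [5, 9]
10 → extends → [5, 9, 10]
13 → extends → [5, 9, 10, 13]
11 → replaces 13 → [5, 9, 10, 11]
17 → extends → [5, 9, 10, 11, 17]
11 → already a tail → [5, 9, 10, 11, 17]
13 → replaces 17 → [5, 9, 10, 11, 13]
11 → already a tail → [5, 9, 10, 11, 13]
Length 5; one witness is 5, 9, 10, 13, 17.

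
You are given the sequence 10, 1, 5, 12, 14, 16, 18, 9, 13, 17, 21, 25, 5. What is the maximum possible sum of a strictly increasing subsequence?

116

Let S[i] be the best sum of a strictly increasing subsequence ending at i:
i:       1   2   3   4   5   6   7   8   9  10  11  12  13
a[i]:   10   1   5  12  14  16  18   9  13  17  21  25   5
S:      10   1   6  22  36  52  70  15  35  69  91 116   6
Maximum is 116 (e.g. 10 + 12 + 14 + 16 + 18 + 21 + 25).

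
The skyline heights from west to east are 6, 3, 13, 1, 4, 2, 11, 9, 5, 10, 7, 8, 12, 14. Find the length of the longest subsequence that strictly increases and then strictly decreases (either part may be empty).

7

inc[i] = longest strictly increasing subsequence ending at i; dec[i] = longest strictly decreasing subsequence starting at i:
i:      1  2  3  4  5  6  7  8  9 10 11 12 13 14
a[i]:   6  3 13  1  4  2 11  9  5 10  7  8 12 14
inc:    1  1  2  1  2  2  3  3  3  4  4  5  6  7
dec:    3  2  4  1  2  1  3  2  1  2  1  1  1  1
Best peak at i=14 (value 14): inc=7, dec=1, length 7+1−1 = 7.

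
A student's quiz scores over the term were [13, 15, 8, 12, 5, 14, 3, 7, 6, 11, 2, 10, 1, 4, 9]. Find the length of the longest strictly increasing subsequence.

3

Track the smallest tail for each achievable length (strict):
13 → extends → [13]
15 → extends → [13, 15]
8 → replaces 13 → [8, 15]
12 → replaces 15 → [8, 12]
5 → replaces 8 → [5, 12]
14 → extends → [5, 12, 14]
3 → replaces 5 → [3, 12, 14]
7 → replaces 12 → [3, 7, 14]
6 → replaces 7 → [3, 6, 14]
11 → replaces 14 → [3, 6, 11]
2 → replaces 3 → [2, 6, 11]
10 → replaces 11 → [2, 6, 10]
1 → replaces 2 → [1, 6, 10]
4 → replaces 6 → [1, 4, 10]
9 → replaces 10 → [1, 4, 9]
Three tails, so the longest strictly increasing subsequence has length 3 (e.g. 8, 12, 14).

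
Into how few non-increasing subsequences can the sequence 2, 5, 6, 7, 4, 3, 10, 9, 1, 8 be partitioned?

Place each on the leftmost legal pile:
2 → new pile 1 (tops now [2])
5 → new pile 2 (tops now [2, 5])
6 → new pile 3 (tops now [2, 5, 6])
7 → new pile 4 (tops now [2, 5, 6, 7])
4 → pile 2 (tops now [2, 4, 6, 7])
3 → pile 2 (tops now [2, 3, 6, 7])
10 → new pile 5 (tops now [2, 3, 6, 7, 10])
9 → pile 5 (tops now [2, 3, 6, 7, 9])
1 → pile 1 (tops now [1, 3, 6, 7, 9])
8 → pile 5 (tops now [1, 3, 6, 7, 8])
Five piles.

5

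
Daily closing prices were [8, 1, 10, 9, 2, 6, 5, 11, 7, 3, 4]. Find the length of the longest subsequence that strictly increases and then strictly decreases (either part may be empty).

inc[i] = longest strictly increasing subsequence ending at i; dec[i] = longest strictly decreasing subsequence starting at i:
i:      1  2  3  4  5  6  7  8  9 10 11
a[i]:   8  1 10  9  2  6  5 11  7  3  4
inc:    1  1  2  2  2  3  3  4  4  3  4
dec:    4  1  5  4  1  3  2  3  2  1  1
Best peak at i=3 (value 10): inc=2, dec=5, length 2+5−1 = 6.

6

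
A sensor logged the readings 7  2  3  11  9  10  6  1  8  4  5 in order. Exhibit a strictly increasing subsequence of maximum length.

2, 3, 9, 10

Patience tails give the LIS length; then backtrack through the dp parents:
7 → extends → [7]
2 → replaces 7 → [2]
3 → extends → [2, 3]
11 → extends → [2, 3, 11]
9 → replaces 11 → [2, 3, 9]
10 → extends → [2, 3, 9, 10]
6 → replaces 9 → [2, 3, 6, 10]
1 → replaces 2 → [1, 3, 6, 10]
8 → replaces 10 → [1, 3, 6, 8]
4 → replaces 6 → [1, 3, 4, 8]
5 → replaces 8 → [1, 3, 4, 5]
Length 4; one witness is 2, 3, 9, 10.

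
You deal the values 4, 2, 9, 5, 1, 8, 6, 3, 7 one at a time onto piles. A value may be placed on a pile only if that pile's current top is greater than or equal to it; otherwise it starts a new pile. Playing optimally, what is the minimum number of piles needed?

Place each on the leftmost legal pile:
4 → new pile 1 (tops now [4])
2 → pile 1 (tops now [2])
9 → new pile 2 (tops now [2, 9])
5 → pile 2 (tops now [2, 5])
1 → pile 1 (tops now [1, 5])
8 → new pile 3 (tops now [1, 5, 8])
6 → pile 3 (tops now [1, 5, 6])
3 → pile 2 (tops now [1, 3, 6])
7 → new pile 4 (tops now [1, 3, 6, 7])
Four piles.

4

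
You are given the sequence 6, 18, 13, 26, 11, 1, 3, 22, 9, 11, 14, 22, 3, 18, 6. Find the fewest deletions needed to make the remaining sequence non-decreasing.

9

Fewest deletions = n − (longest non-decreasing subsequence).
Patience tails:
6 → extends → [6]
18 → extends → [6, 18]
13 → replaces 18 → [6, 13]
26 → extends → [6, 13, 26]
11 → replaces 13 → [6, 11, 26]
1 → replaces 6 → [1, 11, 26]
3 → replaces 11 → [1, 3, 26]
22 → replaces 26 → [1, 3, 22]
9 → replaces 22 → [1, 3, 9]
11 → extends → [1, 3, 9, 11]
14 → extends → [1, 3, 9, 11, 14]
22 → extends → [1, 3, 9, 11, 14, 22]
3 → replaces 9 → [1, 3, 3, 11, 14, 22]
18 → replaces 22 → [1, 3, 3, 11, 14, 18]
6 → replaces 11 → [1, 3, 3, 6, 14, 18]
Longest non-decreasing subsequence has length 6, so deletions = 15 − 6 = 9.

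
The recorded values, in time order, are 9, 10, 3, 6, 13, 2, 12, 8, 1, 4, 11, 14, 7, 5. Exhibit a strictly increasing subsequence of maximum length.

Patience tails give the LIS length; then backtrack through the dp parents:
9 → extends → [9]
10 → extends → [9, 10]
3 → replaces 9 → [3, 10]
6 → replaces 10 → [3, 6]
13 → extends → [3, 6, 13]
2 → replaces 3 → [2, 6, 13]
12 → replaces 13 → [2, 6, 12]
8 → replaces 12 → [2, 6, 8]
1 → replaces 2 → [1, 6, 8]
4 → replaces 6 → [1, 4, 8]
11 → extends → [1, 4, 8, 11]
14 → extends → [1, 4, 8, 11, 14]
7 → replaces 8 → [1, 4, 7, 11, 14]
5 → replaces 7 → [1, 4, 5, 11, 14]
Length 5; one witness is 3, 6, 8, 11, 14.

3, 6, 8, 11, 14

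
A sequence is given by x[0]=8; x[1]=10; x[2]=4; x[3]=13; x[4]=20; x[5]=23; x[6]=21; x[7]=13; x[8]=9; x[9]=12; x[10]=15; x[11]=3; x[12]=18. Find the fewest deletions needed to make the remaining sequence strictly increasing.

Fewest deletions = n − (longest strictly increasing subsequence).
Patience tails:
8 → extends → [8]
10 → extends → [8, 10]
4 → replaces 8 → [4, 10]
13 → extends → [4, 10, 13]
20 → extends → [4, 10, 13, 20]
23 → extends → [4, 10, 13, 20, 23]
21 → replaces 23 → [4, 10, 13, 20, 21]
13 → already a tail → [4, 10, 13, 20, 21]
9 → replaces 10 → [4, 9, 13, 20, 21]
12 → replaces 13 → [4, 9, 12, 20, 21]
15 → replaces 20 → [4, 9, 12, 15, 21]
3 → replaces 4 → [3, 9, 12, 15, 21]
18 → replaces 21 → [3, 9, 12, 15, 18]
Longest strictly increasing subsequence has length 5, so deletions = 13 − 5 = 8.

8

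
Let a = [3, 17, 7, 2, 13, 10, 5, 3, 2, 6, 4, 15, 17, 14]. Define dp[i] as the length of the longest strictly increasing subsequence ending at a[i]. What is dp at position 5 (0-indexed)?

3

dp[i] = 1 + max{dp[j] : j<i, a[j]<a[i]} (or 1 if no such j):
i:      0  1  2  3  4  5  6  7  8  9 10 11 12 13
a[i]:   3 17  7  2 13 10  5  3  2  6  4 15 17 14
dp:     1  2  2  1  3  3  2  2  1  3  3  4  5  4
At index 5 the value is 3.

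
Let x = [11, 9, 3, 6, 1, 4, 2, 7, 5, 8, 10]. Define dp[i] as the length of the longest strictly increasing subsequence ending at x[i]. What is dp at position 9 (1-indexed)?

dp[i] = 1 + max{dp[j] : j<i, x[j]<x[i]} (or 1 if no such j):
i:      1  2  3  4  5  6  7  8  9 10 11
x[i]:  11  9  3  6  1  4  2  7  5  8 10
dp:     1  1  1  2  1  2  2  3  3  4  5
At index 9 the value is 3.

3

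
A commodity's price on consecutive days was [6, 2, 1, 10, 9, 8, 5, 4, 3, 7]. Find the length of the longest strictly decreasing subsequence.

6

Negate each value so 'decreasing' becomes 'increasing', then run patience tails on the negated sequence:
-6 → extends → [-6]
-2 → extends → [-6, -2]
-1 → extends → [-6, -2, -1]
-10 → replaces -6 → [-10, -2, -1]
-9 → replaces -2 → [-10, -9, -1]
-8 → replaces -1 → [-10, -9, -8]
-5 → extends → [-10, -9, -8, -5]
-4 → extends → [-10, -9, -8, -5, -4]
-3 → extends → [-10, -9, -8, -5, -4, -3]
-7 → replaces -5 → [-10, -9, -8, -7, -4, -3]
Six tails, so the longest strictly decreasing subsequence of the original has length 6.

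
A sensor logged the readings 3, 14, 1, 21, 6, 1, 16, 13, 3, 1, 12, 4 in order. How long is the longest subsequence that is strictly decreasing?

Negate each value so 'decreasing' becomes 'increasing', then run patience tails on the negated sequence:
-3 → extends → [-3]
-14 → replaces -3 → [-14]
-1 → extends → [-14, -1]
-21 → replaces -14 → [-21, -1]
-6 → replaces -1 → [-21, -6]
-1 → extends → [-21, -6, -1]
-16 → replaces -6 → [-21, -16, -1]
-13 → replaces -1 → [-21, -16, -13]
-3 → extends → [-21, -16, -13, -3]
-1 → extends → [-21, -16, -13, -3, -1]
-12 → replaces -3 → [-21, -16, -13, -12, -1]
-4 → replaces -1 → [-21, -16, -13, -12, -4]
Five tails, so the longest strictly decreasing subsequence of the original has length 5.

5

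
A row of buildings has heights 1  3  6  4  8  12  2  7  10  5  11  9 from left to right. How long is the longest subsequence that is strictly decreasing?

3

Let dp[i] be the longest strictly decreasing subsequence ending at i:
i:      1  2  3  4  5  6  7  8  9 10 11 12
a[i]:   1  3  6  4  8 12  2  7 10  5 11  9
dp:     1  1  1  2  1  1  3  2  2  3  2  3
Maximum is 3.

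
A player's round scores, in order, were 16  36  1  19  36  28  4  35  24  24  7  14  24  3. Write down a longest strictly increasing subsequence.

1, 4, 7, 14, 24

Patience tails give the LIS length; then backtrack through the dp parents:
16 → extends → [16]
36 → extends → [16, 36]
1 → replaces 16 → [1, 36]
19 → replaces 36 → [1, 19]
36 → extends → [1, 19, 36]
28 → replaces 36 → [1, 19, 28]
4 → replaces 19 → [1, 4, 28]
35 → extends → [1, 4, 28, 35]
24 → replaces 28 → [1, 4, 24, 35]
24 → already a tail → [1, 4, 24, 35]
7 → replaces 24 → [1, 4, 7, 35]
14 → replaces 35 → [1, 4, 7, 14]
24 → extends → [1, 4, 7, 14, 24]
3 → replaces 4 → [1, 3, 7, 14, 24]
Length 5; one witness is 1, 4, 7, 14, 24.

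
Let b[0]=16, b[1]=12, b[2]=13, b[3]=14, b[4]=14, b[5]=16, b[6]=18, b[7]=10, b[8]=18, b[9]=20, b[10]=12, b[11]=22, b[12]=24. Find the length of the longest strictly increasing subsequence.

Let dp[i] be the length of the longest such subsequence ending at index i:
i:      0  1  2  3  4  5  6  7  8  9 10 11 12
b[i]:  16 12 13 14 14 16 18 10 18 20 12 22 24
dp:     1  1  2  3  3  4  5  1  5  6  2  7  8
Maximum dp value is 8.

8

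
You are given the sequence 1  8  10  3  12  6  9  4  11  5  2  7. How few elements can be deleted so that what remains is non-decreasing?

7

Fewest deletions = n − (longest non-decreasing subsequence).
Patience tails:
1 → extends → [1]
8 → extends → [1, 8]
10 → extends → [1, 8, 10]
3 → replaces 8 → [1, 3, 10]
12 → extends → [1, 3, 10, 12]
6 → replaces 10 → [1, 3, 6, 12]
9 → replaces 12 → [1, 3, 6, 9]
4 → replaces 6 → [1, 3, 4, 9]
11 → extends → [1, 3, 4, 9, 11]
5 → replaces 9 → [1, 3, 4, 5, 11]
2 → replaces 3 → [1, 2, 4, 5, 11]
7 → replaces 11 → [1, 2, 4, 5, 7]
Longest non-decreasing subsequence has length 5, so deletions = 12 − 5 = 7.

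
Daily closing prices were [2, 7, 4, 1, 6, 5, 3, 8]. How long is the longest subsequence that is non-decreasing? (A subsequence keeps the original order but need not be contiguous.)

Track the smallest tail for each achievable length (allowing ties):
2 → extends → [2]
7 → extends → [2, 7]
4 → replaces 7 → [2, 4]
1 → replaces 2 → [1, 4]
6 → extends → [1, 4, 6]
5 → replaces 6 → [1, 4, 5]
3 → replaces 4 → [1, 3, 5]
8 → extends → [1, 3, 5, 8]
Four tails, so the longest non-decreasing subsequence has length 4 (e.g. 2, 4, 6, 8).

4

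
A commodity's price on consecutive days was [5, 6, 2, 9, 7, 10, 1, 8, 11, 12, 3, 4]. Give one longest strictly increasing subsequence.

5, 6, 9, 10, 11, 12

Patience tails give the LIS length; then backtrack through the dp parents:
5 → extends → [5]
6 → extends → [5, 6]
2 → replaces 5 → [2, 6]
9 → extends → [2, 6, 9]
7 → replaces 9 → [2, 6, 7]
10 → extends → [2, 6, 7, 10]
1 → replaces 2 → [1, 6, 7, 10]
8 → replaces 10 → [1, 6, 7, 8]
11 → extends → [1, 6, 7, 8, 11]
12 → extends → [1, 6, 7, 8, 11, 12]
3 → replaces 6 → [1, 3, 7, 8, 11, 12]
4 → replaces 7 → [1, 3, 4, 8, 11, 12]
Length 6; one witness is 5, 6, 9, 10, 11, 12.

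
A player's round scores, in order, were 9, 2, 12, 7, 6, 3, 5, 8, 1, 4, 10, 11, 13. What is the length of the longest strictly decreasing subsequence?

Negate each value so 'decreasing' becomes 'increasing', then run patience tails on the negated sequence:
-9 → extends → [-9]
-2 → extends → [-9, -2]
-12 → replaces -9 → [-12, -2]
-7 → replaces -2 → [-12, -7]
-6 → extends → [-12, -7, -6]
-3 → extends → [-12, -7, -6, -3]
-5 → replaces -3 → [-12, -7, -6, -5]
-8 → replaces -7 → [-12, -8, -6, -5]
-1 → extends → [-12, -8, -6, -5, -1]
-4 → replaces -1 → [-12, -8, -6, -5, -4]
-10 → replaces -8 → [-12, -10, -6, -5, -4]
-11 → replaces -10 → [-12, -11, -6, -5, -4]
-13 → replaces -12 → [-13, -11, -6, -5, -4]
Five tails, so the longest strictly decreasing subsequence of the original has length 5.

5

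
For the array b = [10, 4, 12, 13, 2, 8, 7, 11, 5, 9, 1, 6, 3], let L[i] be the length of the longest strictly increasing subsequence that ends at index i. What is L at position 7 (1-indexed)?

2

dp[i] = 1 + max{dp[j] : j<i, b[j]<b[i]} (or 1 if no such j):
i:      1  2  3  4  5  6  7  8  9 10 11 12 13
b[i]:  10  4 12 13  2  8  7 11  5  9  1  6  3
dp:     1  1  2  3  1  2  2  3  2  3  1  3  2
At index 7 the value is 2.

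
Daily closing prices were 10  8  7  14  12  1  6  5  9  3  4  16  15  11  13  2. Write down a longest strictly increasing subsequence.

Patience tails give the LIS length; then backtrack through the dp parents:
10 → extends → [10]
8 → replaces 10 → [8]
7 → replaces 8 → [7]
14 → extends → [7, 14]
12 → replaces 14 → [7, 12]
1 → replaces 7 → [1, 12]
6 → replaces 12 → [1, 6]
5 → replaces 6 → [1, 5]
9 → extends → [1, 5, 9]
3 → replaces 5 → [1, 3, 9]
4 → replaces 9 → [1, 3, 4]
16 → extends → [1, 3, 4, 16]
15 → replaces 16 → [1, 3, 4, 15]
11 → replaces 15 → [1, 3, 4, 11]
13 → extends → [1, 3, 4, 11, 13]
2 → replaces 3 → [1, 2, 4, 11, 13]
Length 5; one witness is 1, 6, 9, 11, 13.

1, 6, 9, 11, 13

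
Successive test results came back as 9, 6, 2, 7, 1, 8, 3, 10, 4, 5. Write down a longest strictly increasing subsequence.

Patience tails give the LIS length; then backtrack through the dp parents:
9 → extends → [9]
6 → replaces 9 → [6]
2 → replaces 6 → [2]
7 → extends → [2, 7]
1 → replaces 2 → [1, 7]
8 → extends → [1, 7, 8]
3 → replaces 7 → [1, 3, 8]
10 → extends → [1, 3, 8, 10]
4 → replaces 8 → [1, 3, 4, 10]
5 → replaces 10 → [1, 3, 4, 5]
Length 4; one witness is 6, 7, 8, 10.

6, 7, 8, 10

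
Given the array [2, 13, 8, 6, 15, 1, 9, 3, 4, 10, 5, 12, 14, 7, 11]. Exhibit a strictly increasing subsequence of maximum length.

Patience tails give the LIS length; then backtrack through the dp parents:
2 → extends → [2]
13 → extends → [2, 13]
8 → replaces 13 → [2, 8]
6 → replaces 8 → [2, 6]
15 → extends → [2, 6, 15]
1 → replaces 2 → [1, 6, 15]
9 → replaces 15 → [1, 6, 9]
3 → replaces 6 → [1, 3, 9]
4 → replaces 9 → [1, 3, 4]
10 → extends → [1, 3, 4, 10]
5 → replaces 10 → [1, 3, 4, 5]
12 → extends → [1, 3, 4, 5, 12]
14 → extends → [1, 3, 4, 5, 12, 14]
7 → replaces 12 → [1, 3, 4, 5, 7, 14]
11 → replaces 14 → [1, 3, 4, 5, 7, 11]
Length 6; one witness is 2, 8, 9, 10, 12, 14.

2, 8, 9, 10, 12, 14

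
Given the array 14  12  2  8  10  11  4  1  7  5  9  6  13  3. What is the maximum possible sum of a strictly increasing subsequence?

44

Let S[i] be the best sum of a strictly increasing subsequence ending at i:
i:      1  2  3  4  5  6  7  8  9 10 11 12 13 14
a[i]:  14 12  2  8 10 11  4  1  7  5  9  6 13  3
S:     14 12  2 10 20 31  6  1 13 11 22 17 44  5
Maximum is 44 (e.g. 2 + 8 + 10 + 11 + 13).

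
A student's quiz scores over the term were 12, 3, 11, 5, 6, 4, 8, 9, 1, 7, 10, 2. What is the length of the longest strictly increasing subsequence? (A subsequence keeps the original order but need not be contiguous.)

Let dp[i] be the length of the longest such subsequence ending at index i:
i:      1  2  3  4  5  6  7  8  9 10 11 12
a[i]:  12  3 11  5  6  4  8  9  1  7 10  2
dp:     1  1  2  2  3  2  4  5  1  4  6  2
Maximum dp value is 6.

6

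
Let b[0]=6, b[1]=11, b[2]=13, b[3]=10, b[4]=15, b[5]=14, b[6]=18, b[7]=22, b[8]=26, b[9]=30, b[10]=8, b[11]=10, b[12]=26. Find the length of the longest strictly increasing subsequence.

Let dp[i] be the length of the longest such subsequence ending at index i:
i:      0  1  2  3  4  5  6  7  8  9 10 11 12
b[i]:   6 11 13 10 15 14 18 22 26 30  8 10 26
dp:     1  2  3  2  4  4  5  6  7  8  2  3  7
Maximum dp value is 8.

8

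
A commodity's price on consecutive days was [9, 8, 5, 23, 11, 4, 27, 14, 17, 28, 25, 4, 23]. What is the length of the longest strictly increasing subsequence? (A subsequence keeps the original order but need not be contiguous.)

5

Track the smallest tail for each achievable length (strict):
9 → extends → [9]
8 → replaces 9 → [8]
5 → replaces 8 → [5]
23 → extends → [5, 23]
11 → replaces 23 → [5, 11]
4 → replaces 5 → [4, 11]
27 → extends → [4, 11, 27]
14 → replaces 27 → [4, 11, 14]
17 → extends → [4, 11, 14, 17]
28 → extends → [4, 11, 14, 17, 28]
25 → replaces 28 → [4, 11, 14, 17, 25]
4 → already a tail → [4, 11, 14, 17, 25]
23 → replaces 25 → [4, 11, 14, 17, 23]
Five tails, so the longest strictly increasing subsequence has length 5 (e.g. 9, 11, 14, 17, 28).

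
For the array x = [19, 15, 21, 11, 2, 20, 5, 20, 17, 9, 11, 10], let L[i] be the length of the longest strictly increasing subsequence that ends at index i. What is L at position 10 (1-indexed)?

3

dp[i] = 1 + max{dp[j] : j<i, x[j]<x[i]} (or 1 if no such j):
i:      1  2  3  4  5  6  7  8  9 10 11 12
x[i]:  19 15 21 11  2 20  5 20 17  9 11 10
dp:     1  1  2  1  1  2  2  3  3  3  4  4
At index 10 the value is 3.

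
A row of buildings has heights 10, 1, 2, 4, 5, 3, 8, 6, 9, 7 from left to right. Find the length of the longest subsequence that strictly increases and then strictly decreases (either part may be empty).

inc[i] = longest strictly increasing subsequence ending at i; dec[i] = longest strictly decreasing subsequence starting at i:
i:      1  2  3  4  5  6  7  8  9 10
a[i]:  10  1  2  4  5  3  8  6  9  7
inc:    1  1  2  3  4  3  5  5  6  6
dec:    3  1  1  2  2  1  2  1  2  1
Best peak at i=9 (value 9): inc=6, dec=2, length 6+2−1 = 7.

7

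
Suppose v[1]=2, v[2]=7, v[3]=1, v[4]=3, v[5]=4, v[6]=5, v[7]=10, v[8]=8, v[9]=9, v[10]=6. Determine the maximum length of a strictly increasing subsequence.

6

Let dp[i] be the length of the longest such subsequence ending at index i:
i:      1  2  3  4  5  6  7  8  9 10
v[i]:   2  7  1  3  4  5 10  8  9  6
dp:     1  2  1  2  3  4  5  5  6  5
Maximum dp value is 6.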